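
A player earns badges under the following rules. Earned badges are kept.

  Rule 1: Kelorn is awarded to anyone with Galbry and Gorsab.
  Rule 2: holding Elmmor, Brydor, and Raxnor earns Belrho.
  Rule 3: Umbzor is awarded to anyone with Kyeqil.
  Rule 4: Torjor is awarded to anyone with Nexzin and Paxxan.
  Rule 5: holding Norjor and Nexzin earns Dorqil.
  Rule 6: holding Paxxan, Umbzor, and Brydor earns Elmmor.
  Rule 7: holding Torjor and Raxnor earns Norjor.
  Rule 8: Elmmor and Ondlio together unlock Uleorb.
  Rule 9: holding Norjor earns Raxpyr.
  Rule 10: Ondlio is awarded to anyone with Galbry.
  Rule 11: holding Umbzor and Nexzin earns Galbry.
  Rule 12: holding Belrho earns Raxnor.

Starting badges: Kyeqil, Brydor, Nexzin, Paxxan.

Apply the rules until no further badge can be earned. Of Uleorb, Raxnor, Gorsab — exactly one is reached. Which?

With Kyeqil, Umbzor is earned (Rule 3).
With Paxxan, Umbzor, and Brydor, Elmmor is earned (Rule 6).
With Umbzor and Nexzin, Galbry is earned (Rule 11).
With Galbry, Ondlio is earned (Rule 10).
With Elmmor and Ondlio, Uleorb is earned (Rule 8).
Raxnor would need Belrho (Rule 12), but Belrho is never earned. No rule produces Gorsab, and it is not given.

Uleorb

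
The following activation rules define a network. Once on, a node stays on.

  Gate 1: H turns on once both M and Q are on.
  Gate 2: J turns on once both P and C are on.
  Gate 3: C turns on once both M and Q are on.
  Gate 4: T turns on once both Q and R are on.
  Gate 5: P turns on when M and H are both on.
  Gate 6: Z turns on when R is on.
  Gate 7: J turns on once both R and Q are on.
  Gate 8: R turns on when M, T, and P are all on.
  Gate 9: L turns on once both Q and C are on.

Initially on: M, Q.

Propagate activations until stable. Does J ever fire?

Yes

M and Q are on, so C turns on (Gate 3).
Gate 1: M and Q on → H on.
Gate 5: M and H on → P on.
Gate 2: P and C on → J on.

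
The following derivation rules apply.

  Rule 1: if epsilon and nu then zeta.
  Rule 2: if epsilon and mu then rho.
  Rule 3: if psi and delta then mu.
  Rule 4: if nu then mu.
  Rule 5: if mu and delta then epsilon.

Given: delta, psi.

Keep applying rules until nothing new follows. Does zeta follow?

zeta would need epsilon and nu (Rule 1), but nu is never established.

No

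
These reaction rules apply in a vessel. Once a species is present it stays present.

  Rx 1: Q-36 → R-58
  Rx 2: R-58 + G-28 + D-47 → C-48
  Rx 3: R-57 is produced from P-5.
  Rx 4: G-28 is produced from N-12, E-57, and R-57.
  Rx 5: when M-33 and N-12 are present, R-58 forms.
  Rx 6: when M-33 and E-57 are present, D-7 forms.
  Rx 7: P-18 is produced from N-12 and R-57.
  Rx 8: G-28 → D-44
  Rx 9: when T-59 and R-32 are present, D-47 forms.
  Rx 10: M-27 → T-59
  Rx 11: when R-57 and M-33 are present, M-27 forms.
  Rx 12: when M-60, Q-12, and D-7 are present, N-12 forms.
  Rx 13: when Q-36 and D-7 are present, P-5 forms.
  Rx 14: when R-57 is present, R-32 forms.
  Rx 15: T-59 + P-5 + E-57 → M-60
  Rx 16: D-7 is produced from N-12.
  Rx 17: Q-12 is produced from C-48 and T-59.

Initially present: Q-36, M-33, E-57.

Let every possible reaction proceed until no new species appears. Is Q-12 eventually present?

No

Q-12 would need C-48 and T-59 (Rx 17), but C-48 never forms.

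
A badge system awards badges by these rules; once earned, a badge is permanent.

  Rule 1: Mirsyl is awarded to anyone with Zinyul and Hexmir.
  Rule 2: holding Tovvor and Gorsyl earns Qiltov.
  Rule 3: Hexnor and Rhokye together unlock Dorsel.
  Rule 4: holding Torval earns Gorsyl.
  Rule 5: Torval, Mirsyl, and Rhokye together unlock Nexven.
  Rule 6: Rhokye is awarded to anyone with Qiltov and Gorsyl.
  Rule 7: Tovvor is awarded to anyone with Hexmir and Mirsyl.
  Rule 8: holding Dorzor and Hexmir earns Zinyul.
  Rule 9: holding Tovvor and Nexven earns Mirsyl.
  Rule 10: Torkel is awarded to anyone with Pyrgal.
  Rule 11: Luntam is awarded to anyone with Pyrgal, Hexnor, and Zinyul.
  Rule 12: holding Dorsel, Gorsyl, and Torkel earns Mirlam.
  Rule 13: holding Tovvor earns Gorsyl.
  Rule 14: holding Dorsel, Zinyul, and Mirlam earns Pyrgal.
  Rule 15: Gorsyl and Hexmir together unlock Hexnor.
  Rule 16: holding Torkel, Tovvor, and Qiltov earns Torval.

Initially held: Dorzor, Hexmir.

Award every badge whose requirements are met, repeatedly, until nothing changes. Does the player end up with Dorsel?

Yes

With Dorzor and Hexmir, Zinyul is earned (Rule 8).
With Zinyul and Hexmir, Mirsyl is earned (Rule 1).
With Hexmir and Mirsyl, Tovvor is earned (Rule 7).
With Tovvor, Gorsyl is earned (Rule 13).
With Tovvor and Gorsyl, Qiltov is earned (Rule 2).
With Gorsyl and Hexmir, Hexnor is earned (Rule 15).
With Qiltov and Gorsyl, Rhokye is earned (Rule 6).
With Hexnor and Rhokye, Dorsel is earned (Rule 3).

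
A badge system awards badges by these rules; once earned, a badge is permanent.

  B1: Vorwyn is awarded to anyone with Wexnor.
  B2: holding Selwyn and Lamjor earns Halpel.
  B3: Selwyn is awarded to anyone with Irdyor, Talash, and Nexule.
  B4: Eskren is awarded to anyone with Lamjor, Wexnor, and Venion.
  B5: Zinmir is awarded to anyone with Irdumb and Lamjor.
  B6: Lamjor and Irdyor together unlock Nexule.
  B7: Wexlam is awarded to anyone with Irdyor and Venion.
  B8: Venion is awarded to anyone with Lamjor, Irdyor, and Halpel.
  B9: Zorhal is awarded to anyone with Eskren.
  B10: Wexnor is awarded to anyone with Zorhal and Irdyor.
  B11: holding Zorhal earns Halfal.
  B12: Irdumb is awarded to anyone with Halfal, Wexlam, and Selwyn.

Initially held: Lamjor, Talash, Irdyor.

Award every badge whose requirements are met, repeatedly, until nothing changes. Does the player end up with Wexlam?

With Lamjor and Irdyor, Nexule is earned (B6).
With Irdyor, Talash, and Nexule, Selwyn is earned (B3).
With Selwyn and Lamjor, Halpel is earned (B2).
With Lamjor, Irdyor, and Halpel, Venion is earned (B8).
With Irdyor and Venion, Wexlam is earned (B7).

Yes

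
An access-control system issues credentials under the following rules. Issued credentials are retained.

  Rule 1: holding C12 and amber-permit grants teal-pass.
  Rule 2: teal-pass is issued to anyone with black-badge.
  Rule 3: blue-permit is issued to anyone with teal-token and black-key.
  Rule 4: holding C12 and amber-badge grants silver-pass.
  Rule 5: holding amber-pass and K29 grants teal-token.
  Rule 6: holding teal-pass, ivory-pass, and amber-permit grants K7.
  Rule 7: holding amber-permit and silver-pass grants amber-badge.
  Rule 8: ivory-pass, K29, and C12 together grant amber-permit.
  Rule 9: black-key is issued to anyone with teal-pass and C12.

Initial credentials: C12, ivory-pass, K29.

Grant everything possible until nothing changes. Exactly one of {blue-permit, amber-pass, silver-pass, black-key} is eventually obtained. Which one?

black-key

Holding ivory-pass, K29, and C12 grants amber-permit (Rule 8).
Holding C12 and amber-permit grants teal-pass (Rule 1).
Holding teal-pass and C12 grants black-key (Rule 9).
No rule produces amber-pass, and it is not given. blue-permit would need teal-token and black-key (Rule 3), but teal-token is never granted. silver-pass would need C12 and amber-badge (Rule 4), but amber-badge is never granted.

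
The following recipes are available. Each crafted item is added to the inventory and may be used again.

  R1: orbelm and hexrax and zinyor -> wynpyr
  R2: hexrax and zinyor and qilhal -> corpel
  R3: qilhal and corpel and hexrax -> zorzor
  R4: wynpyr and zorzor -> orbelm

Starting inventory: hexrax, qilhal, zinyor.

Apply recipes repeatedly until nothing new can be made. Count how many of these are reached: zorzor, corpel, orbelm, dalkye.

Using R2, hexrax, zinyor, and qilhal make corpel.
Using R3, qilhal, corpel, and hexrax make zorzor.
zorzor: reached.
corpel: reached.
orbelm would need wynpyr and zorzor (R4), but wynpyr is never obtained.
No rule produces dalkye, and it is not given.
Reached: zorzor and corpel — 2 of the 4.

2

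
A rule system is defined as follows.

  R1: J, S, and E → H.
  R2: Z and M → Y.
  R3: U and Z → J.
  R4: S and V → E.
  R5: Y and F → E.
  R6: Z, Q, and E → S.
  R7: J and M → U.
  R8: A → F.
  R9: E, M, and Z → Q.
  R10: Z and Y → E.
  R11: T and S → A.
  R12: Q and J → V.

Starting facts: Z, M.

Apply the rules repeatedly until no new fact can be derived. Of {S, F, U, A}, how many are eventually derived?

From Z and M, R2 gives Y.
Z and Y hold, so E follows (R10).
E, M, and Z hold, so Q follows (R9).
Z, Q, and E hold, so S follows (R6).
S: reached.
F would need A (R8), but A is never established.
U would need J and M (R7), but J is never established.
A would need T and S (R11), but T is never established.
Reached: S — 1 of the 4.

1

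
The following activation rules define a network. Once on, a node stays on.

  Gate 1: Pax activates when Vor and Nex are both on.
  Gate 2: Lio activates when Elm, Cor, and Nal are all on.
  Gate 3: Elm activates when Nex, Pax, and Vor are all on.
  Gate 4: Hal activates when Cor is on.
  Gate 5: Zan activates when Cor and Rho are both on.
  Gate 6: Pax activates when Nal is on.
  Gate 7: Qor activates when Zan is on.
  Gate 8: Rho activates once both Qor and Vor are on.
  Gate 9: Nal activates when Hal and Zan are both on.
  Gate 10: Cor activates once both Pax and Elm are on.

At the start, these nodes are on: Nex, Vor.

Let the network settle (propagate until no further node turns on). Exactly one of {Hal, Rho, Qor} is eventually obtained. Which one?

Hal

Vor and Nex are on, so Pax activates (Gate 1).
Nex, Pax, and Vor are on, so Elm activates (Gate 3).
Gate 10: Pax and Elm on → Cor on.
Cor is on, so Hal activates (Gate 4).
Qor would need Zan (Gate 7), but Zan never turns on. Rho would need Qor and Vor (Gate 8), but Qor never turns on.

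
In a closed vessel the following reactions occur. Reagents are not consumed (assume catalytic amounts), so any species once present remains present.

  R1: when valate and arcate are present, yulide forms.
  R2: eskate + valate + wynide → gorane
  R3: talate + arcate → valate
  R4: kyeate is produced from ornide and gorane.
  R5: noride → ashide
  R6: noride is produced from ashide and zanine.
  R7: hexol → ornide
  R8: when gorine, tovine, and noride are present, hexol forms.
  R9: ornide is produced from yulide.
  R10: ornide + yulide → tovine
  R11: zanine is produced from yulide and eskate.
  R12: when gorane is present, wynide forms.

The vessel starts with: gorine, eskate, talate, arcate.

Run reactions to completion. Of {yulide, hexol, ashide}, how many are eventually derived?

1

talate and arcate present → valate forms (R3).
valate and arcate present → yulide forms (R1).
yulide: reached.
hexol would need gorine, tovine, and noride (R8), but noride never forms.
ashide would need noride (R5), but noride never forms.
Reached: yulide — 1 of the 3.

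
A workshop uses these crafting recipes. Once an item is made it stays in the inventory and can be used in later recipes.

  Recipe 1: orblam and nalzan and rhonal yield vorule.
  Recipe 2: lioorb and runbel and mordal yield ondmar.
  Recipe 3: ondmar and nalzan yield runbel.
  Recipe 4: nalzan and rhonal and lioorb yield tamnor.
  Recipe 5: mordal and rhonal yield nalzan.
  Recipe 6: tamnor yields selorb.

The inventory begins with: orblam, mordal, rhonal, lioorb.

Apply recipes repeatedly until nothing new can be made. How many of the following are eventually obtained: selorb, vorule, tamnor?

3

mordal and rhonal → nalzan (Recipe 5).
orblam and nalzan and rhonal → vorule (Recipe 1).
Using Recipe 4, nalzan, rhonal, and lioorb make tamnor.
tamnor → selorb (Recipe 6).
selorb: reached.
vorule: reached.
tamnor: reached.
All 3 are reached.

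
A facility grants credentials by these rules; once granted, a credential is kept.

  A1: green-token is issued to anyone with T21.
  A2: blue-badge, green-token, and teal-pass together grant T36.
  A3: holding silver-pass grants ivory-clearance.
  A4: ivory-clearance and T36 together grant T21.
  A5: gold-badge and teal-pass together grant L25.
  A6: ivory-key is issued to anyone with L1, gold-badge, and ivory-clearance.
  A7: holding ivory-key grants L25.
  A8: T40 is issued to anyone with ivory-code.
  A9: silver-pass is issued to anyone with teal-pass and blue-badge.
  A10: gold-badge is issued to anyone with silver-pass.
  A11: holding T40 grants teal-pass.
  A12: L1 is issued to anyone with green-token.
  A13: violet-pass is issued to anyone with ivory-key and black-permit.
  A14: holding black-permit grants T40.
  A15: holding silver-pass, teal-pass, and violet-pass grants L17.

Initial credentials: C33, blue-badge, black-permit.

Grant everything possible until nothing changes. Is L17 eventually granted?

L17 would need silver-pass, teal-pass, and violet-pass (A15), but violet-pass is never granted.

No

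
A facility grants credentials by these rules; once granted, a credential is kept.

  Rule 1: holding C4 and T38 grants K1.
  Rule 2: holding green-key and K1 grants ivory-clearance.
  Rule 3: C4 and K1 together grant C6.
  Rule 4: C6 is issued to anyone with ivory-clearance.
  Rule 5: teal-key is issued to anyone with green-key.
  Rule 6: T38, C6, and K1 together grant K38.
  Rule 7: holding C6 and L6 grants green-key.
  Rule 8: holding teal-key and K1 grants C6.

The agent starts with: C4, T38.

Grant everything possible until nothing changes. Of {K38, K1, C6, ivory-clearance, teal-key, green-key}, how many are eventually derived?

3

Holding C4 and T38 grants K1 (Rule 1).
Holding C4 and K1 grants C6 (Rule 3).
Holding T38, C6, and K1 grants K38 (Rule 6).
K38: reached.
K1: reached.
C6: reached.
ivory-clearance would need green-key and K1 (Rule 2), but green-key is never granted.
teal-key would need green-key (Rule 5), but green-key is never granted.
green-key would need C6 and L6 (Rule 7), but L6 is never granted.
Reached: K38, K1, and C6 — 3 of the 6.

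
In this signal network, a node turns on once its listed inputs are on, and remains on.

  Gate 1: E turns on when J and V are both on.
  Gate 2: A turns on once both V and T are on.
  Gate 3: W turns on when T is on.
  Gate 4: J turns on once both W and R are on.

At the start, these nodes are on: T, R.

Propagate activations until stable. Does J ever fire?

Gate 3: T on → W on.
Gate 4: W and R on → J on.

Yes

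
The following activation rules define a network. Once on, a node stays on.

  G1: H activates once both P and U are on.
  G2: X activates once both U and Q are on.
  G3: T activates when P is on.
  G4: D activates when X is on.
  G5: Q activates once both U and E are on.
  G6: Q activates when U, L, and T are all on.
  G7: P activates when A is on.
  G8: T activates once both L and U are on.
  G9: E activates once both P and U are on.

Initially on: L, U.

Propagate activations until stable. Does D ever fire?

Yes

G8: L and U on → T on.
G6: U, L, and T on → Q on.
G2: U and Q on → X on.
X is on, so D activates (G4).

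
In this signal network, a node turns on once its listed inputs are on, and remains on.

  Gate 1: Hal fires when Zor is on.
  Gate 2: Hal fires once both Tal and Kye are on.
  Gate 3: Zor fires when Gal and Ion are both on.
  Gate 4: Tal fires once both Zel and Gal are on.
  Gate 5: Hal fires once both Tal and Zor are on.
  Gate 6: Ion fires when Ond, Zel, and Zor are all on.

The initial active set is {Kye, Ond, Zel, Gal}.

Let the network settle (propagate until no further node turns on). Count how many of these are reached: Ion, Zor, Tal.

Gate 4: Zel and Gal on → Tal on.
Ion would need Ond, Zel, and Zor (Gate 6), but Zor never turns on.
Zor would need Gal and Ion (Gate 3), but Ion never turns on.
Tal: reached.
Reached: Tal — 1 of the 3.

1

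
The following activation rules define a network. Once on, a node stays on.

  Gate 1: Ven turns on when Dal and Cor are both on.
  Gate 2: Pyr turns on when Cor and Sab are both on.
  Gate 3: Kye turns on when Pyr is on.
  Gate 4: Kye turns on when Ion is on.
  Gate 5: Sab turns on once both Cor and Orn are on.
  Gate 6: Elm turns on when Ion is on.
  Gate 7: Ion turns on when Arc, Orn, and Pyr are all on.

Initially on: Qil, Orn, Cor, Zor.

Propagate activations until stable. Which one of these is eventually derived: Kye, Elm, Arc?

Cor and Orn are on, so Sab turns on (Gate 5).
Cor and Sab are on, so Pyr turns on (Gate 2).
Pyr is on, so Kye turns on (Gate 3).
No rule produces Arc, and it is not given. Elm would need Ion (Gate 6), but Ion never turns on.

Kye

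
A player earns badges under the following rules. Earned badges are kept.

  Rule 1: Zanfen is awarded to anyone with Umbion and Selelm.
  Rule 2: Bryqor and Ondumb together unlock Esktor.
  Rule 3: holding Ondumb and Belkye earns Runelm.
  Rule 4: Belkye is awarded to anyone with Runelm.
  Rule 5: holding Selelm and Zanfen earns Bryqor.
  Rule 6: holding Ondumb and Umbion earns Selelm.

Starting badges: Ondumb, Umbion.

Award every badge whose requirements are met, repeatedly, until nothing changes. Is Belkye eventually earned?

No

Belkye would need Runelm (Rule 4), but Runelm is never earned.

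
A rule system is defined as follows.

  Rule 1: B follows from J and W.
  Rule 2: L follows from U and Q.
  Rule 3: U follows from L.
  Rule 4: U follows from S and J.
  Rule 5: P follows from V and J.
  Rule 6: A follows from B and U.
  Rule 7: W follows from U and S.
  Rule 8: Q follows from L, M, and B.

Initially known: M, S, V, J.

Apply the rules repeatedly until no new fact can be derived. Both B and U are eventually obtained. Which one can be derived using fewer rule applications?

U: From S and J, Rule 4 gives U. [1 rule application]
B: S and J hold, so U follows (Rule 4). U and S hold, so W follows (Rule 7). J and W hold, so B follows (Rule 1). [3 rule applications]
U needs fewer.

U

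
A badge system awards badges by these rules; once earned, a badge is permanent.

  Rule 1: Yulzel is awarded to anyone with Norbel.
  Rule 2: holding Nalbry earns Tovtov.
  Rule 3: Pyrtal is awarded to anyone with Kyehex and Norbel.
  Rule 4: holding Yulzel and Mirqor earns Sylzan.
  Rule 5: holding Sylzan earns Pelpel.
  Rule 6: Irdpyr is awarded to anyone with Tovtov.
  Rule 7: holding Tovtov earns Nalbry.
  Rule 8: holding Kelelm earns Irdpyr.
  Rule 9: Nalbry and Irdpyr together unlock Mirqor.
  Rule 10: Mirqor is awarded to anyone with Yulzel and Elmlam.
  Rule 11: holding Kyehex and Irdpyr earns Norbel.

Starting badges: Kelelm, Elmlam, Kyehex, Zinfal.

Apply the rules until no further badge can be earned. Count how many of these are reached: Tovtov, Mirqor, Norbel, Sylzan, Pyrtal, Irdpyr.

5

With Kelelm, Irdpyr is earned (Rule 8).
With Kyehex and Irdpyr, Norbel is earned (Rule 11).
With Norbel, Yulzel is earned (Rule 1).
With Kyehex and Norbel, Pyrtal is earned (Rule 3).
With Yulzel and Elmlam, Mirqor is earned (Rule 10).
With Yulzel and Mirqor, Sylzan is earned (Rule 4).
Tovtov would need Nalbry (Rule 2), but Nalbry is never earned.
Mirqor: reached.
Norbel: reached.
Sylzan: reached.
Pyrtal: reached.
Irdpyr: reached.
Reached: Mirqor, Norbel, Sylzan, Pyrtal, and Irdpyr — 5 of the 6.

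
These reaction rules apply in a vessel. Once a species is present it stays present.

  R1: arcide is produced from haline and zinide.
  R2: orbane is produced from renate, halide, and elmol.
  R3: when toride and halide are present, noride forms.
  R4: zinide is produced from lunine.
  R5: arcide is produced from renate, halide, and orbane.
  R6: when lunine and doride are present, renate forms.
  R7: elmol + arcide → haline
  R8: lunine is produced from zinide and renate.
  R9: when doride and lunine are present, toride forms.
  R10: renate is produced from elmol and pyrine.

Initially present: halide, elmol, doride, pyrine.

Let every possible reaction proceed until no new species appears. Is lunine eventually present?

No

lunine would need zinide and renate (R8), but zinide never forms.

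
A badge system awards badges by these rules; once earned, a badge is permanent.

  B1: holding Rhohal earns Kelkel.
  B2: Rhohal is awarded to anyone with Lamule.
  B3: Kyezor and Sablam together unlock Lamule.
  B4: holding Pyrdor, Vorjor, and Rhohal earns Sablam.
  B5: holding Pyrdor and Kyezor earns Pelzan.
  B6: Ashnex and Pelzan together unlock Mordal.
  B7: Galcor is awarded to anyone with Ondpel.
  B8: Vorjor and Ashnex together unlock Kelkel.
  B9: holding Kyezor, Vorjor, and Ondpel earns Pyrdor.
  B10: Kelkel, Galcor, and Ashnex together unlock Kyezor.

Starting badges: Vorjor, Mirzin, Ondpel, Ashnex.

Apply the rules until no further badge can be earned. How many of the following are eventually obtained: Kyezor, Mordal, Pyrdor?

With Vorjor and Ashnex, Kelkel is earned (B8).
With Ondpel, Galcor is earned (B7).
With Kelkel, Galcor, and Ashnex, Kyezor is earned (B10).
With Kyezor, Vorjor, and Ondpel, Pyrdor is earned (B9).
With Pyrdor and Kyezor, Pelzan is earned (B5).
With Ashnex and Pelzan, Mordal is earned (B6).
Kyezor: reached.
Mordal: reached.
Pyrdor: reached.
All 3 are reached.

3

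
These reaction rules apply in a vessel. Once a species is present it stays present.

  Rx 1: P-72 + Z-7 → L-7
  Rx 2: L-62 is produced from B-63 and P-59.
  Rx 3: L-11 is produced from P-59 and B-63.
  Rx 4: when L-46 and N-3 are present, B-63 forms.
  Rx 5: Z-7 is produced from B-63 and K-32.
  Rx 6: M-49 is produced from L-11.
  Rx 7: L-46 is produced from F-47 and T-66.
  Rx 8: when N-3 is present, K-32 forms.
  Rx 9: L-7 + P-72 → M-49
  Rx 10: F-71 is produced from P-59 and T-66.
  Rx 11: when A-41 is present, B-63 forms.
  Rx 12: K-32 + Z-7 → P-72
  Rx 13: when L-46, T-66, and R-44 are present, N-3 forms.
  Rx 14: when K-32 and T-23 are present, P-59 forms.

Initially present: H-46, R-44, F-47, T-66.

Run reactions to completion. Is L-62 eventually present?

No

L-62 would need B-63 and P-59 (Rx 2), but P-59 never forms.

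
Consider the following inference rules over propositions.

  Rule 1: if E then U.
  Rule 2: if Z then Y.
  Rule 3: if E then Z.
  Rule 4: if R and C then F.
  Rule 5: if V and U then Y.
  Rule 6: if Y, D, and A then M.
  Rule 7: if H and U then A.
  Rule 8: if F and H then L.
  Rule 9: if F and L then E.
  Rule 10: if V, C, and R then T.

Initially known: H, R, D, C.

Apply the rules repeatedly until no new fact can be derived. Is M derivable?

Yes

From R and C, Rule 4 gives F.
F and H hold, so L follows (Rule 8).
From F and L, Rule 9 gives E.
E holds, so U follows (Rule 1).
From E, Rule 3 gives Z.
H and U hold, so A follows (Rule 7).
Z holds, so Y follows (Rule 2).
From Y, D, and A, Rule 6 gives M.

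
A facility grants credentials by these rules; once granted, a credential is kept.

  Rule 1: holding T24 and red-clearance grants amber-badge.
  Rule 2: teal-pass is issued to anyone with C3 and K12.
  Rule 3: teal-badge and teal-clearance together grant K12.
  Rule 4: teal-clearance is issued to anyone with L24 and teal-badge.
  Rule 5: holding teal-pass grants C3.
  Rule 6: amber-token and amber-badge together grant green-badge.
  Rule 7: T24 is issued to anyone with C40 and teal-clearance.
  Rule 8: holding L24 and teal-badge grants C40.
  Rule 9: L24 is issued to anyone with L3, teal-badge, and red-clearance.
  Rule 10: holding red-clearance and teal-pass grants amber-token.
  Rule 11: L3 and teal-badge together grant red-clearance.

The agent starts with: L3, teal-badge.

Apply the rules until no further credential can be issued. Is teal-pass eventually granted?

No

teal-pass would need C3 and K12 (Rule 2), but C3 is never granted.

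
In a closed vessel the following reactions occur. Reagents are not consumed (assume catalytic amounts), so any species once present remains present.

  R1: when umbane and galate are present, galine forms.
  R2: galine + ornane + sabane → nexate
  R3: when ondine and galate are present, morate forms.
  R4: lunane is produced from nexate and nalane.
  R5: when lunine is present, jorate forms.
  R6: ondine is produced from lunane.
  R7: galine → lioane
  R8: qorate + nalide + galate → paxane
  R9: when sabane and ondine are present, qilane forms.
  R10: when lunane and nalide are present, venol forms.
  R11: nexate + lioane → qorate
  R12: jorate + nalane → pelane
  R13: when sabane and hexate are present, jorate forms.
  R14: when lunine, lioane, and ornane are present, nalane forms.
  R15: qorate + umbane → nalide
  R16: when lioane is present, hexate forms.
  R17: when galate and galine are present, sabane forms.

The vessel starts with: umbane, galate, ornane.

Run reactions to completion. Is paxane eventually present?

Yes

umbane and galate present → galine forms (R1).
galate and galine present → sabane forms (R17).
galine present → lioane forms (R7).
galine, ornane, and sabane present → nexate forms (R2).
nexate and lioane present → qorate forms (R11).
qorate and umbane present → nalide forms (R15).
qorate, nalide, and galate present → paxane forms (R8).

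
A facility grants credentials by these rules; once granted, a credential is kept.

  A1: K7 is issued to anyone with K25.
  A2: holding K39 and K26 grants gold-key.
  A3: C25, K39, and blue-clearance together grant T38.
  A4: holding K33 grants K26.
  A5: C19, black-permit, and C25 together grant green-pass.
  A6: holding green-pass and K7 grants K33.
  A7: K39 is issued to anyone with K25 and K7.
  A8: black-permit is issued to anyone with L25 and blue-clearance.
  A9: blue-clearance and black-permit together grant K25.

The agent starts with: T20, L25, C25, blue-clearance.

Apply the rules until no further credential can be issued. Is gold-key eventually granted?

gold-key would need K39 and K26 (A2), but K26 is never granted.

No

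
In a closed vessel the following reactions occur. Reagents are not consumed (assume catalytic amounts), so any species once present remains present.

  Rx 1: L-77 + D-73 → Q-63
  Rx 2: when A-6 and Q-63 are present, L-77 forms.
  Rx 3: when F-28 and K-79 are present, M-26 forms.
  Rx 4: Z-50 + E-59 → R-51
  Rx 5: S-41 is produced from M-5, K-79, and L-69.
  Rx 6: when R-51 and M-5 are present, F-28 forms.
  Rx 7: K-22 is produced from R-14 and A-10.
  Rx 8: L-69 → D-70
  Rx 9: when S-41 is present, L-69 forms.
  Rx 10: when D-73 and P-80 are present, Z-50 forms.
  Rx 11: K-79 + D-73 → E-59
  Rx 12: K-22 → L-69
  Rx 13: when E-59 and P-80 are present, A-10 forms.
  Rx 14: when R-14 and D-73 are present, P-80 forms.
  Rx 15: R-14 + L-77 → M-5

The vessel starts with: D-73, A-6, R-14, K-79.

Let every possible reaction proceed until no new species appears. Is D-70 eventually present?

Yes

R-14 and D-73 present → P-80 forms (Rx 14).
K-79 and D-73 present → E-59 forms (Rx 11).
E-59 and P-80 present → A-10 forms (Rx 13).
R-14 and A-10 present → K-22 forms (Rx 7).
K-22 present → L-69 forms (Rx 12).
L-69 present → D-70 forms (Rx 8).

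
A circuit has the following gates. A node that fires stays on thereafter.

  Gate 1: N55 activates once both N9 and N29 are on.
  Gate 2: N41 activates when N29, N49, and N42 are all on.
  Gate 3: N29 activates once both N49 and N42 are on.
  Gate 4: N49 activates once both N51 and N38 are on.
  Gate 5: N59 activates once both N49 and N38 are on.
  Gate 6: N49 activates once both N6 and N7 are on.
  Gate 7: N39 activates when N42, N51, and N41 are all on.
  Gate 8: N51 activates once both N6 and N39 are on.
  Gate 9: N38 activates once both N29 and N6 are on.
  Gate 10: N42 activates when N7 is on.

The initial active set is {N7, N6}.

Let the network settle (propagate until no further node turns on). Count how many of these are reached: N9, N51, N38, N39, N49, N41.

3

Gate 6: N6 and N7 on → N49 on.
N7 is on, so N42 activates (Gate 10).
Gate 3: N49 and N42 on → N29 on.
Gate 2: N29, N49, and N42 on → N41 on.
Gate 9: N29 and N6 on → N38 on.
No rule produces N9, and it is not given.
N51 would need N6 and N39 (Gate 8), but N39 never turns on.
N38: reached.
N39 would need N42, N51, and N41 (Gate 7), but N51 never turns on.
N49: reached.
N41: reached.
Reached: N38, N49, and N41 — 3 of the 6.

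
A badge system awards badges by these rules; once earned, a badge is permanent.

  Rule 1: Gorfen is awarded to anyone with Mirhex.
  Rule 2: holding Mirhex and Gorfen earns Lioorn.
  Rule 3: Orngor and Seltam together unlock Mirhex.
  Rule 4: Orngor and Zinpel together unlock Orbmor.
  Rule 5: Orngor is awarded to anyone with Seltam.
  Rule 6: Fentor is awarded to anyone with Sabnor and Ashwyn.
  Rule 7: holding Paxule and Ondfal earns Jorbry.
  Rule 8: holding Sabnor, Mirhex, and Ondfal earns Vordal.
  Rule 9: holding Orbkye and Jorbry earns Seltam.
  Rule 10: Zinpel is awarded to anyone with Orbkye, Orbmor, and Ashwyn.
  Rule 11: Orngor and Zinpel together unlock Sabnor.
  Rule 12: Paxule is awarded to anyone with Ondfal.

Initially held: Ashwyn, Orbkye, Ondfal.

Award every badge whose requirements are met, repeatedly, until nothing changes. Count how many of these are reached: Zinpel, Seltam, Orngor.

With Ondfal, Paxule is earned (Rule 12).
With Paxule and Ondfal, Jorbry is earned (Rule 7).
With Orbkye and Jorbry, Seltam is earned (Rule 9).
With Seltam, Orngor is earned (Rule 5).
Zinpel would need Orbkye, Orbmor, and Ashwyn (Rule 10), but Orbmor is never earned.
Seltam: reached.
Orngor: reached.
Reached: Seltam and Orngor — 2 of the 3.

2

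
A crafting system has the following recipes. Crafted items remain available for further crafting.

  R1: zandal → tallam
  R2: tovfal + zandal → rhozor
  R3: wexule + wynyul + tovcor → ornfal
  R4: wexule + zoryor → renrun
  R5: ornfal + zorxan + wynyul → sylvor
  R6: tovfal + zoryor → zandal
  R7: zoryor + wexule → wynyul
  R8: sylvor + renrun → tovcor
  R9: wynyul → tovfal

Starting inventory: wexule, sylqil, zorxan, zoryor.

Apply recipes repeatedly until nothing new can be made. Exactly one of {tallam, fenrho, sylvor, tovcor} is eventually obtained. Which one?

tallam

zoryor + wexule → wynyul (R7).
Using R9, wynyul makes tovfal.
Using R6, tovfal and zoryor make zandal.
Using R1, zandal makes tallam.
No rule produces fenrho, and it is not given. tovcor would need sylvor and renrun (R8), but sylvor is never obtained. sylvor would need ornfal, zorxan, and wynyul (R5), but ornfal is never obtained.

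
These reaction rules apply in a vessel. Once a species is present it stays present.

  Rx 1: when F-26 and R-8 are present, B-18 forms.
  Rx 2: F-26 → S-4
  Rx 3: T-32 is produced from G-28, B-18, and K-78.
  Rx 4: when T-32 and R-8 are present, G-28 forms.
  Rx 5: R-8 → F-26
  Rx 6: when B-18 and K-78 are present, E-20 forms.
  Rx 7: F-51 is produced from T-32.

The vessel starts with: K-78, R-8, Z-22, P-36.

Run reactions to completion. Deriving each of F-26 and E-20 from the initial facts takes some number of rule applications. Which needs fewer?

F-26

F-26: R-8 present → F-26 forms (Rx 5). [1 rule application]
E-20: R-8 present → F-26 forms (Rx 5). F-26 and R-8 present → B-18 forms (Rx 1). B-18 and K-78 present → E-20 forms (Rx 6). [3 rule applications]
F-26 needs fewer.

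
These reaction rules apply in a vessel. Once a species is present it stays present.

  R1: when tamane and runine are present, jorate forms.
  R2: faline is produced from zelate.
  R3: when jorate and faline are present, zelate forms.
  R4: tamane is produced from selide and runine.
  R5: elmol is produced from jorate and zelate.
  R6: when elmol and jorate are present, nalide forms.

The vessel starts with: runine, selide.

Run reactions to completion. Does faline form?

No

faline would need zelate (R2), but zelate never forms.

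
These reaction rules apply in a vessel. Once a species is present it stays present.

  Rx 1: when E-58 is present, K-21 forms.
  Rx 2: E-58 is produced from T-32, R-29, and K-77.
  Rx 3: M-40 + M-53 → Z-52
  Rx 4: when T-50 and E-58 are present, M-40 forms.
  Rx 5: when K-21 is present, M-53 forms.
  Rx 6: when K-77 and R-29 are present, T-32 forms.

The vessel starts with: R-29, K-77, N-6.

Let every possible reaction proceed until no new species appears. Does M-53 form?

K-77 and R-29 present → T-32 forms (Rx 6).
T-32, R-29, and K-77 present → E-58 forms (Rx 2).
E-58 present → K-21 forms (Rx 1).
K-21 present → M-53 forms (Rx 5).

Yes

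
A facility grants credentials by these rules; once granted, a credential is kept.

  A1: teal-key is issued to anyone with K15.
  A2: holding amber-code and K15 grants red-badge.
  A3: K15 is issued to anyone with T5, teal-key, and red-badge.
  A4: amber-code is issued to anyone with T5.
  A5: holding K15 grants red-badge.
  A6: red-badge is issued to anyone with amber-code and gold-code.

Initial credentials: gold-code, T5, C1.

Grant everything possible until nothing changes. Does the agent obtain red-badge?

Yes

Holding T5 grants amber-code (A4).
Holding amber-code and gold-code grants red-badge (A6).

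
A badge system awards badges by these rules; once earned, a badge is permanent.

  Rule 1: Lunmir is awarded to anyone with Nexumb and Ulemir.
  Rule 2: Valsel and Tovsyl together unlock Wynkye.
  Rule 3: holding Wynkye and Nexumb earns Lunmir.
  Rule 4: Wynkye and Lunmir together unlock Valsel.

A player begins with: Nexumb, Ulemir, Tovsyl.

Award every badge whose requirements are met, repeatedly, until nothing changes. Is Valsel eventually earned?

No

Valsel would need Wynkye and Lunmir (Rule 4), but Wynkye is never earned.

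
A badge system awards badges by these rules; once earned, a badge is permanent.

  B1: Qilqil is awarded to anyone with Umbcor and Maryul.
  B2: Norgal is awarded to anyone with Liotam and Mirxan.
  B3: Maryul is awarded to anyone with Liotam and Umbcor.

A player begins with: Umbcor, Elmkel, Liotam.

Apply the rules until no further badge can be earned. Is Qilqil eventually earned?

Yes

With Liotam and Umbcor, Maryul is earned (B3).
With Umbcor and Maryul, Qilqil is earned (B1).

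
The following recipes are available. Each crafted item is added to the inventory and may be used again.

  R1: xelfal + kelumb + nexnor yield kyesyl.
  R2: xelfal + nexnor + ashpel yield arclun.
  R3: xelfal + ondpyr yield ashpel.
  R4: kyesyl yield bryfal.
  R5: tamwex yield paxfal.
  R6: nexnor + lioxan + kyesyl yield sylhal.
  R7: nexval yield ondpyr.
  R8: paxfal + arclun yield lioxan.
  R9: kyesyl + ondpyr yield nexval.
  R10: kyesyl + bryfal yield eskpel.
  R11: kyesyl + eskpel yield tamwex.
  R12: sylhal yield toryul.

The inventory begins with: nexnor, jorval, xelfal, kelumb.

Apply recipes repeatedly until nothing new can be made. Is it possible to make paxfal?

Yes

Using R1, xelfal, kelumb, and nexnor make kyesyl.
Using R4, kyesyl makes bryfal.
Using R10, kyesyl and bryfal make eskpel.
Using R11, kyesyl and eskpel make tamwex.
tamwex → paxfal (R5).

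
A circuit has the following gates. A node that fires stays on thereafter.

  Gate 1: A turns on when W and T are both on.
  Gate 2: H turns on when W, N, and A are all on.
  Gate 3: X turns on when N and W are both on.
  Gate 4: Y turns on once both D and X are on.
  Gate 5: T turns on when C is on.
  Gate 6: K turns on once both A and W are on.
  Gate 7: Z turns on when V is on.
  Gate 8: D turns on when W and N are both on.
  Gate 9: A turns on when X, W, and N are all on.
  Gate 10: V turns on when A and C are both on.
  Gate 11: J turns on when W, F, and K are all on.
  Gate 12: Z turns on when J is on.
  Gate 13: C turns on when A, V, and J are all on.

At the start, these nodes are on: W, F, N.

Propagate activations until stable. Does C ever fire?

No

C would need A, V, and J (Gate 13), but V never turns on.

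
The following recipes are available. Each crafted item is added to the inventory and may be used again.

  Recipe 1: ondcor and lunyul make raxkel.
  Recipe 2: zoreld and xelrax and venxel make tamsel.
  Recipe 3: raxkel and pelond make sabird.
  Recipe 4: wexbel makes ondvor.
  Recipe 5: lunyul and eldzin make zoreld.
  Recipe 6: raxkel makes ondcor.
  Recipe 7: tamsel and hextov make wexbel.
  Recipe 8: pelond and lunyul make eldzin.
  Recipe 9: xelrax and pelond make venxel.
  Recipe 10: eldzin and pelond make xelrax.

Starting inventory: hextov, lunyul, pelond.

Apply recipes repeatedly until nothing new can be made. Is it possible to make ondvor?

Using Recipe 8, pelond and lunyul make eldzin.
Using Recipe 10, eldzin and pelond make xelrax.
Using Recipe 5, lunyul and eldzin make zoreld.
Using Recipe 9, xelrax and pelond make venxel.
zoreld and xelrax and venxel → tamsel (Recipe 2).
Using Recipe 7, tamsel and hextov make wexbel.
Using Recipe 4, wexbel makes ondvor.

Yes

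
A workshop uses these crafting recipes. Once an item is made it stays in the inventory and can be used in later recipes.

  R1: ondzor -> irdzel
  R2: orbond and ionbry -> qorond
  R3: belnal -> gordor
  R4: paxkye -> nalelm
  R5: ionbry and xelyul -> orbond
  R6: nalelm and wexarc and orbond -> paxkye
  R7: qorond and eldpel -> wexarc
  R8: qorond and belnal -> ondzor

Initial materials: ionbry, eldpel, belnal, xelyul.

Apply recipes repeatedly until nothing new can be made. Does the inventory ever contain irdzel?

ionbry and xelyul -> orbond (R5).
Using R2, orbond and ionbry make qorond.
Using R8, qorond and belnal make ondzor.
ondzor -> irdzel (R1).

Yes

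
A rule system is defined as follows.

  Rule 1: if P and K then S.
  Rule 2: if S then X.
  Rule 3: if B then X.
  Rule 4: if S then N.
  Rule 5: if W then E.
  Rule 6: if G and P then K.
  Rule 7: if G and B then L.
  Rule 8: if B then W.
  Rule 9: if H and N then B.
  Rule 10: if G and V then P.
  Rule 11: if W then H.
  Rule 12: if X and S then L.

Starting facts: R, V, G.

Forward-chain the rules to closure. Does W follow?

No

W would need B (Rule 8), but B is never established.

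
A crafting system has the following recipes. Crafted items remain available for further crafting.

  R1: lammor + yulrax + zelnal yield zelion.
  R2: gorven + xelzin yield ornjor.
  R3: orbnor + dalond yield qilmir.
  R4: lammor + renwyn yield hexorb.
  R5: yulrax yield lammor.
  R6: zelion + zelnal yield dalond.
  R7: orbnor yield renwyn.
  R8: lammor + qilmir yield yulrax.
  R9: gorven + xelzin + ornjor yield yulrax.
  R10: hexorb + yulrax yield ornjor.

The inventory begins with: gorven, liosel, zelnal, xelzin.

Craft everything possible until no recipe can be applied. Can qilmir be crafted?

qilmir would need orbnor and dalond (R3), but orbnor is never obtained.

No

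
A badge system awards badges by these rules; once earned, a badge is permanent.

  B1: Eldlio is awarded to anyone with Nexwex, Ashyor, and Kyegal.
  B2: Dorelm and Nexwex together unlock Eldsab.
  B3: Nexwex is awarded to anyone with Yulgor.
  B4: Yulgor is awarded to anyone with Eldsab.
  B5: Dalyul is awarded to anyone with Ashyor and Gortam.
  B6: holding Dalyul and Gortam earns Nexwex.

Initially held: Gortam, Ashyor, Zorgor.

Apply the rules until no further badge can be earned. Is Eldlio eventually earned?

No

Eldlio would need Nexwex, Ashyor, and Kyegal (B1), but Kyegal is never earned.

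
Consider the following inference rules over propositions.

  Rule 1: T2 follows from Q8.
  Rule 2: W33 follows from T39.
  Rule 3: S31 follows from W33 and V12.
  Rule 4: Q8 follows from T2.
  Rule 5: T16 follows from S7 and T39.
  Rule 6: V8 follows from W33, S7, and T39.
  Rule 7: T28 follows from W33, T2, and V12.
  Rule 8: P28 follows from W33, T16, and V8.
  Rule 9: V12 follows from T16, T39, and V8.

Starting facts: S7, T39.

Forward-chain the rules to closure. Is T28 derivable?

No

T28 would need W33, T2, and V12 (Rule 7), but T2 is never established.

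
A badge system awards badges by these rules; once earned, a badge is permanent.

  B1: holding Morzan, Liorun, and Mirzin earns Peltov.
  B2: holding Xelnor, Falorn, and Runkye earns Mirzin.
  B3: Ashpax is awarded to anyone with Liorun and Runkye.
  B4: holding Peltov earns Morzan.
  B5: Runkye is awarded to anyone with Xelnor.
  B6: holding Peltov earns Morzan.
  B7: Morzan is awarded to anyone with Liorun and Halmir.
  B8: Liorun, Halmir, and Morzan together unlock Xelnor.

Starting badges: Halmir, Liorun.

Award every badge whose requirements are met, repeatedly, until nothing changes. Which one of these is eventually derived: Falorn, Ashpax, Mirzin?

With Liorun and Halmir, Morzan is earned (B7).
With Liorun, Halmir, and Morzan, Xelnor is earned (B8).
With Xelnor, Runkye is earned (B5).
With Liorun and Runkye, Ashpax is earned (B3).
No rule produces Falorn, and it is not given. Mirzin would need Xelnor, Falorn, and Runkye (B2), but Falorn is never earned.

Ashpax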